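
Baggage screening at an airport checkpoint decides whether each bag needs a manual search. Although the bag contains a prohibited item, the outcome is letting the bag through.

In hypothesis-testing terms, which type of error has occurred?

Type II error

The null hypothesis here is that the bag contains no prohibited items.
'Letting the bag through' corresponds to failing to reject H₀.
H₀ was not rejected but H₀ is false — a Type II error (false negative).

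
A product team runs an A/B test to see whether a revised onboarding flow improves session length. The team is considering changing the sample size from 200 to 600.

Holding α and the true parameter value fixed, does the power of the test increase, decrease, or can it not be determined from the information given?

It increases.

A larger sample reduces the standard error, pulling the sampling distribution under Ha further from the non-rejection region.
Since power = 1 − β and β decreases, power increases.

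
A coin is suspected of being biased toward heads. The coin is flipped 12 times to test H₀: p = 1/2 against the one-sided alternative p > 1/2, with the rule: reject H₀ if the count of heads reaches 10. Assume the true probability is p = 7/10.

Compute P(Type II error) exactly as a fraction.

149436930429/200000000000

A Type II error is failing to reject when Ha holds: with p = 7/10, β = P(S ≤ 9).
Adding the binomial probabilities P(S=0)+…+P(S=9) at p = 7/10 gives 149436930429/200000000000.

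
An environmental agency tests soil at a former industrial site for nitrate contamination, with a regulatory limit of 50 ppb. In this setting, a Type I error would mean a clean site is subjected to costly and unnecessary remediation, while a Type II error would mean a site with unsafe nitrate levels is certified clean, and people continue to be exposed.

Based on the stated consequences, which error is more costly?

Type II error

The Type II consequence (a site with unsafe nitrate levels is certified clean, and people continue to be exposed) is more severe than the Type I consequence (a clean site is subjected to costly and unnecessary remediation).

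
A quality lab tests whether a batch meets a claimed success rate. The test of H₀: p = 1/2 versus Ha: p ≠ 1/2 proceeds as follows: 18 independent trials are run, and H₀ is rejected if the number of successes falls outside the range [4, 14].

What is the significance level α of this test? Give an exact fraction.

247/32768

The significance level is the null-hypothesis probability of the rejection region {≤3} ∪ {≥15}.
By symmetry, α = 2·P(S ≤ 3) = 2·(1 + 18 + 153 + 816)/262144 = 1976/262144 = 247/32768.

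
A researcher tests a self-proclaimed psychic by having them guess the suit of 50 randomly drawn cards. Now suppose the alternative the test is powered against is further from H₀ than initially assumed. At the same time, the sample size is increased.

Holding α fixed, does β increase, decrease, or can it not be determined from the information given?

The further the true parameter sits from the null value, the more of the Ha sampling distribution falls in the rejection region. A larger sample reduces the standard error, pulling the sampling distribution under Ha further from the non-rejection region. Both changes push β in the same direction.

It decreases.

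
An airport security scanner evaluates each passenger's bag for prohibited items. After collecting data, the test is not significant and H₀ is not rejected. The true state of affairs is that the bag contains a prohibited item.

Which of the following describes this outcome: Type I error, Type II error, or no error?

Type II error

The conventional null hypothesis here is that the bag contains no prohibited items.
H₀ was not rejected, but H₀ is actually false.
Failing to reject a false null hypothesis is a Type II error (false negative).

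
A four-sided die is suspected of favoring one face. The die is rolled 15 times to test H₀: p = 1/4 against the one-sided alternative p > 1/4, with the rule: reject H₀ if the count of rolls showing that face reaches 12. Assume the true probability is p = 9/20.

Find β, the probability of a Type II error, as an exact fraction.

8140171073330835209/8192000000000000000

Under the alternative p = 9/20, X ~ Binomial(15, 9/20); β is the probability the test does not reject, P(X < 12).
Adding the binomial probabilities P(X=0)+…+P(X=11) at p = 9/20 gives 8140171073330835209/8192000000000000000.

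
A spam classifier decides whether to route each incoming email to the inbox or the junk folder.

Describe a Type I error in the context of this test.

A Type I error would mean concluding that the message is spam when in fact the message is legitimate (not spam).

With the conventional null hypothesis that the message is legitimate (not spam):
A Type I error is rejecting H₀ when H₀ is true.
Here that means sending the message to the spam folder when actually the message is legitimate (not spam).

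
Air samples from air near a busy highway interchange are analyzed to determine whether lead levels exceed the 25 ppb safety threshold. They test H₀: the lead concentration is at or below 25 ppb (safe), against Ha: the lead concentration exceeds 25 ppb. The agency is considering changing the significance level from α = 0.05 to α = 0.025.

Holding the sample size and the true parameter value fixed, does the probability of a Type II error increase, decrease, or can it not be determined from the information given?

It increases.

Lowering α raises the bar for rejection; under Ha, the test now fails to reject on outcomes it previously would have rejected.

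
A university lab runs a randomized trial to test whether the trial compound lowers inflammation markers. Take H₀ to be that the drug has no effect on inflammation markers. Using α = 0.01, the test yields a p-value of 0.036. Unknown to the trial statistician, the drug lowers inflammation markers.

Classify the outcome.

Type II error

Since p = 0.036 ≥ α = 0.01, H₀ is not rejected.
H₀ is false (actually the drug lowers inflammation markers).
Failing to reject a false H₀ is a Type II error.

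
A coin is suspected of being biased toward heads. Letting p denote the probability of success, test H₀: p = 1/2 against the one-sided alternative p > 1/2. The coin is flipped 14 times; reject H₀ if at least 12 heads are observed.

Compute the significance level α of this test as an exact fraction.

53/8192

α = P(reject H₀ | H₀ true) = P(S ≥ 12 | p = 1/2), with S ~ Binomial(14, 1/2).
P(S ≥ 12) = [C(14,12) + C(14,13) + C(14,14)] / 2^14 = (91 + 14 + 1) / 16384 = 106/16384 = 53/8192.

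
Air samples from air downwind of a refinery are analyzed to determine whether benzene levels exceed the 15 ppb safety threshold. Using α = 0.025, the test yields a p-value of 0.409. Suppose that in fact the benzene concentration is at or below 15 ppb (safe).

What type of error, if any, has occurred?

No error — this is a correct decision.

The conventional null hypothesis is that the benzene concentration is at or below 15 ppb (safe).
Since p = 0.409 ≥ α = 0.025, H₀ is not rejected.
H₀ is true (actually the benzene concentration is at or below 15 ppb (safe)).
The decision matches the true state — no error.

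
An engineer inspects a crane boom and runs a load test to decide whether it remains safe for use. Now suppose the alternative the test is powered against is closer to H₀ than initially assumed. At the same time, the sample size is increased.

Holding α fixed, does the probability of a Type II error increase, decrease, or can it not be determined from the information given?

The first change alone would make β increase; the second alone would make β decrease. Which effect dominates depends on the magnitudes, which are not given.

Cannot be determined from the information given.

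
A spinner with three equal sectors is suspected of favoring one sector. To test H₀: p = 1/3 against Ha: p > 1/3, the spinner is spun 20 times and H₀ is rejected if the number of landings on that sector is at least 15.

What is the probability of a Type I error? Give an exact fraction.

Under H₀, X ~ Binomial(20, 1/3), and α = P(X ≥ 15).
Adding the binomial terms for j = 15 through 20 with p = 1/3 yields 64841/387420489.

64841/387420489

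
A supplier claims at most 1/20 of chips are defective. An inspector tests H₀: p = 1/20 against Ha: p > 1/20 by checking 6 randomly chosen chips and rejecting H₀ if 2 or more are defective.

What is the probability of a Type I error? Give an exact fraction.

83901/2560000

α = P(reject H₀ | H₀ true) = P(Y ≥ 2 | p = 1/20), Y ~ Binomial(6, 1/20).
Computing the lower-tail complement: 1 − 2476099/2560000 = 83901/2560000.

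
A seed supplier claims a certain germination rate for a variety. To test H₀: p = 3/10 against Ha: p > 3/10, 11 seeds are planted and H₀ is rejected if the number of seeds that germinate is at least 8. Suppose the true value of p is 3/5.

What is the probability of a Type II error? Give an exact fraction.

6872224/9765625

β = P(fail to reject H₀ | Ha true) = P(Y ≤ 7 | p = 3/5), Y ~ Binomial(11, 3/5).
Adding the binomial probabilities P(Y=0)+…+P(Y=7) at p = 3/5 gives 6872224/9765625.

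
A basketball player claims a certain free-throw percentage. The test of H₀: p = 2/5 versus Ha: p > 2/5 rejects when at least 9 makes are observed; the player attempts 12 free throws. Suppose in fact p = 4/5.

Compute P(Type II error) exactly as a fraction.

β = P(fail to reject H₀ | Ha true) = P(K ≤ 8 | p = 4/5), K ~ Binomial(12, 4/5).
Summing C(12,j)·(4/5)^j·(1/5)^{12-j} for j = 0..8 gives 10030813/48828125.

10030813/48828125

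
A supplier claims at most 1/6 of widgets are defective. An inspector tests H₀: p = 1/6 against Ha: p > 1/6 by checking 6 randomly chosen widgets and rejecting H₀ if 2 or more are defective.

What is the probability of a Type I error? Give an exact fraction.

12281/46656

The significance level is the probability, assuming p = 1/6, of seeing 2 or more defectives in 6 draws.
α = 1 − P(X ≤ 1) = 1 − 34375/46656 = 12281/46656.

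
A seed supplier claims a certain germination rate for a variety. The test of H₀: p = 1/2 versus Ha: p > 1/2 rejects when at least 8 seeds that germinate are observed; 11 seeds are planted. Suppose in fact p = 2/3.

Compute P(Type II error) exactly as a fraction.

A Type II error is failing to reject when Ha holds: with p = 2/3, β = P(S ≤ 7).
Equivalently, β = 1 − P(S ≥ 8) = 31145/59049.

31145/59049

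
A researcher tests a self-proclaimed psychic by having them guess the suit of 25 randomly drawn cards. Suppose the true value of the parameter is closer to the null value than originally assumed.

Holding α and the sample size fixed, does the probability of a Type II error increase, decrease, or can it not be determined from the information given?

It increases.

When the true parameter is near the null value, the test has a harder time distinguishing Ha from H₀.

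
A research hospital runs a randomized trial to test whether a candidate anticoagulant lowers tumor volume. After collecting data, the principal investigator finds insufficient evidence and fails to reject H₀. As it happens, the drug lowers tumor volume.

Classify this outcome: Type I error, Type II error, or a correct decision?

The conventional null hypothesis here is that the drug has no effect on tumor volume.
H₀ was not rejected, but H₀ is actually false.
Failing to reject a false null hypothesis is a Type II error (false negative).

Type II error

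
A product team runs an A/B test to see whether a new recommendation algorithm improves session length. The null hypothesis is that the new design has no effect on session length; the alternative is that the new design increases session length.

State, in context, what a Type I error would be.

A Type I error would mean concluding that the new design increases session length when in fact the new design has no effect on session length.

A Type I error is rejecting H₀ when H₀ is true.
Here that means shipping the new feature to all users when actually the new design has no effect on session length.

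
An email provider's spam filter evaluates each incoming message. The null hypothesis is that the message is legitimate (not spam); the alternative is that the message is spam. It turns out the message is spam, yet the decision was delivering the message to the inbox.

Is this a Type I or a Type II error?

'Delivering the message to the inbox' corresponds to failing to reject H₀.
H₀ was not rejected but H₀ is false — a Type II error (false negative).

Type II error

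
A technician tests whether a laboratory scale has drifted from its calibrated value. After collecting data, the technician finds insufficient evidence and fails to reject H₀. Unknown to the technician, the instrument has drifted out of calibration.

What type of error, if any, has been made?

Type II error

The conventional null hypothesis here is that the instrument is correctly calibrated.
H₀ was not rejected, but H₀ is actually false.
Failing to reject a false null hypothesis is a Type II error (false negative).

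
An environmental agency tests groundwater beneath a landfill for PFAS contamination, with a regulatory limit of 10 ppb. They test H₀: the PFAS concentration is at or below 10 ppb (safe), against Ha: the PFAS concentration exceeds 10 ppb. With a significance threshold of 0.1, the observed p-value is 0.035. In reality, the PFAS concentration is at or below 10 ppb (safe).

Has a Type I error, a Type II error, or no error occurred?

Since p = 0.035 < α = 0.1, H₀ is rejected.
H₀ is true (actually the PFAS concentration is at or below 10 ppb (safe)).
Rejecting a true H₀ is a Type I error.

Type I error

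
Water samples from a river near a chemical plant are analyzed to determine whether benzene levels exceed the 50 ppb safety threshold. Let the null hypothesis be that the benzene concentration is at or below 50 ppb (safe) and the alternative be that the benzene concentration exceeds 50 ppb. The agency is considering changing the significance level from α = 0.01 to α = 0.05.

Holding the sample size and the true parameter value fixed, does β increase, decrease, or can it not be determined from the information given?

It decreases.

With a larger α the critical value moves toward the center, so more of the Ha sampling distribution lies in the rejection region.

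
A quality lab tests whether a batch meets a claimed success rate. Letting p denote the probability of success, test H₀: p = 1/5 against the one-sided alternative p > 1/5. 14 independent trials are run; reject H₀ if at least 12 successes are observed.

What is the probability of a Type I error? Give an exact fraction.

The Type I error probability is α = P(S ≥ 12) computed under H₀, where S ~ Binomial(14, 1/5).
Summing C(14,j)(1/5)^j(4/5)^{14−j} for j = 12,…,14 gives 1513/6103515625.

1513/6103515625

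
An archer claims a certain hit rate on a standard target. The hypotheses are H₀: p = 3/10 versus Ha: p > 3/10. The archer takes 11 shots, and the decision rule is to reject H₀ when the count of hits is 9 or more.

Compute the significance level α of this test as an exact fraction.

α = P(reject H₀ | H₀ true) = P(K ≥ 9 | p = 3/10), with K ~ Binomial(11, 3/10).
P(K ≥ 9) = Σ_{j=9}^{11} C(11,j)·(3/10)^j·(7/10)^{11-j} = 11553921/20000000000.

11553921/20000000000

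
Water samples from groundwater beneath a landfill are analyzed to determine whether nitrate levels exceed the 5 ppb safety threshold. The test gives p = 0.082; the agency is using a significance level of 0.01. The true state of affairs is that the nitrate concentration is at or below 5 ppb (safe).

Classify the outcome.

No error — this is a correct decision.

The conventional null hypothesis is that the nitrate concentration is at or below 5 ppb (safe).
Since p = 0.082 ≥ α = 0.01, H₀ is not rejected.
H₀ is true (actually the nitrate concentration is at or below 5 ppb (safe)).
The decision matches the true state — no error.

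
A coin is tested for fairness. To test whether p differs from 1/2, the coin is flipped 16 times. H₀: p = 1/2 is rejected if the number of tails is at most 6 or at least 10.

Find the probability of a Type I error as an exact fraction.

The significance level is the null-hypothesis probability of the rejection region {≤6} ∪ {≥10}.
Each tail has probability (1 + 16 + 120 + 560 + 1820 + 4368 + 8008)/65536; doubling gives α = 29786/65536 = 14893/32768.

14893/32768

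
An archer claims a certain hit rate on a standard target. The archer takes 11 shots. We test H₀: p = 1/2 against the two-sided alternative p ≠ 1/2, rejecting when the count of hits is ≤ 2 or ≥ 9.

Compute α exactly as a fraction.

α = P(S ≤ 2 or S ≥ 9 | p = 1/2), S ~ Binomial(11, 1/2).
Each tail has probability (1 + 11 + 55)/2048; doubling gives α = 134/2048 = 67/1024.

67/1024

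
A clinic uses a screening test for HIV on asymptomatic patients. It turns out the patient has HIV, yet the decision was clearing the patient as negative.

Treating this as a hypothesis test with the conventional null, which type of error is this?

The null hypothesis here is that the patient does not have HIV.
'Clearing the patient as negative' corresponds to failing to reject H₀.
H₀ was not rejected but H₀ is false — a Type II error (false negative).

Type II error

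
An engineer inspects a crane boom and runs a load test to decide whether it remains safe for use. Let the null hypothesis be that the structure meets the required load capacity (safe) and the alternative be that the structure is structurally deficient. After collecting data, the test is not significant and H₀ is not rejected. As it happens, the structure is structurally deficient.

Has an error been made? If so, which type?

Type II error

H₀ was not rejected, but H₀ is actually false.
Failing to reject a false null hypothesis is a Type II error (false negative).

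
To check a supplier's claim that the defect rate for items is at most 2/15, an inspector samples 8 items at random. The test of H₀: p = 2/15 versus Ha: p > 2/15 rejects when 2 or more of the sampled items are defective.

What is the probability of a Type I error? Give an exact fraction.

743183632/2562890625

α = P(reject H₀ | H₀ true) = P(S ≥ 2 | p = 2/15), S ~ Binomial(8, 2/15).
α = 1 − P(S ≤ 1) = 1 − 1819706993/2562890625 = 743183632/2562890625.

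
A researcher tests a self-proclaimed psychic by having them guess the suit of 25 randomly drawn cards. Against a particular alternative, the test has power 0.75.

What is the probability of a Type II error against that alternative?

0.25

Power = 1 − β, so β = 1 − 0.75 = 0.25.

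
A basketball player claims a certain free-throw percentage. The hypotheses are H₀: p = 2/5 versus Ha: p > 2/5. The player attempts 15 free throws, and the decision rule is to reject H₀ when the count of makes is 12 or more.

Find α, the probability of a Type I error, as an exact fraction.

The Type I error probability is α = P(K ≥ 12) computed under H₀, where K ~ Binomial(15, 2/5).
P(K ≥ 12) = Σ_{j=12}^{15} C(15,j)·(2/5)^j·(3/5)^{15-j} = 58830848/30517578125.

58830848/30517578125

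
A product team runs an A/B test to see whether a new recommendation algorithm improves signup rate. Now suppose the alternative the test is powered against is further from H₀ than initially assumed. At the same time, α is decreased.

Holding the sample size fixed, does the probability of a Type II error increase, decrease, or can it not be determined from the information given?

The first change alone would make β decrease; the second alone would make β increase. Which effect dominates depends on the magnitudes, which are not given.

Cannot be determined from the information given.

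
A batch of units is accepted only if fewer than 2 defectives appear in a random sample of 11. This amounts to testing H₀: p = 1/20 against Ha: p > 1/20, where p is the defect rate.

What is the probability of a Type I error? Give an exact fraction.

2086801226597/20480000000000

The significance level is the probability, assuming p = 1/20, of seeing 2 or more defectives in 11 draws.
Via the complement, α = 1 − Σ_{j=0}^{1} C(11,j)(1/20)^j(19/20)^{11-j} = 2086801226597/20480000000000.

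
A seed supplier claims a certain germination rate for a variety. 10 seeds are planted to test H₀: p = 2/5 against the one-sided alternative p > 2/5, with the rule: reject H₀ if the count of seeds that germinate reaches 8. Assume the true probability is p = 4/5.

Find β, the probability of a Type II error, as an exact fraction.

3146489/9765625

Under the alternative p = 4/5, Y ~ Binomial(10, 4/5); β is the probability the test does not reject, P(Y < 8).
Summing C(10,j)·(4/5)^j·(1/5)^{10-j} for j = 0..7 gives 3146489/9765625.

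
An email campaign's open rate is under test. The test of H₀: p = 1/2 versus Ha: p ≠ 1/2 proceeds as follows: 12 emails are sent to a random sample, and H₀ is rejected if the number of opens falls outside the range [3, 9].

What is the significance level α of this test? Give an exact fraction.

79/2048

Under H₀, K ~ Binomial(12, 1/2); α is the probability of landing in either tail, P(K ≤ 2) + P(K ≥ 10).
By symmetry, α = 2·P(K ≤ 2) = 2·(1 + 12 + 66)/4096 = 158/4096 = 79/2048.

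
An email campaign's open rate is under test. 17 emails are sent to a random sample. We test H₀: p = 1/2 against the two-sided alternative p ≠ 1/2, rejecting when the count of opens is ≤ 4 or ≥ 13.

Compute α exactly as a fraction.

1607/32768

α = P(Y ≤ 4 or Y ≥ 13 | p = 1/2), Y ~ Binomial(17, 1/2).
Each tail has probability (1 + 17 + 136 + 680 + 2380)/131072; doubling gives α = 6428/131072 = 1607/32768.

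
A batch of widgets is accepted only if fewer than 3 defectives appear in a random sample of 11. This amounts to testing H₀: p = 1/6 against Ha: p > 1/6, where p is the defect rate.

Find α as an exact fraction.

Under H₀, S ~ Binomial(11, 1/6); the Type I error rate is P(S ≥ 3).
Via the complement, α = 1 − Σ_{j=0}^{2} C(11,j)(1/6)^j(5/6)^{11-j} = 3671303/13436928.

3671303/13436928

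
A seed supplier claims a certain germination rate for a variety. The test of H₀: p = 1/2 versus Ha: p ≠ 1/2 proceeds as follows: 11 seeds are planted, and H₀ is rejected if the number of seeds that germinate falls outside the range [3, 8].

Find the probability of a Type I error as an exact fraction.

67/1024

Under H₀, X ~ Binomial(11, 1/2); α is the probability of landing in either tail, P(X ≤ 2) + P(X ≥ 9).
The two tails are symmetric, so α = 2·(1 + 11 + 55)/2^11 = 134/2048 = 67/1024.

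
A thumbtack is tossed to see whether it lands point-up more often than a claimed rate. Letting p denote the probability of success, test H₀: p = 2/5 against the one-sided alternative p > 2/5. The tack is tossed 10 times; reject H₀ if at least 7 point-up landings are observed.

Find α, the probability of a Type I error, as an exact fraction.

534784/9765625

The Type I error probability is α = P(S ≥ 7) computed under H₀, where S ~ Binomial(10, 2/5).
P(S ≥ 7) = Σ_{j=7}^{10} C(10,j)·(2/5)^j·(3/5)^{10-j} = 534784/9765625.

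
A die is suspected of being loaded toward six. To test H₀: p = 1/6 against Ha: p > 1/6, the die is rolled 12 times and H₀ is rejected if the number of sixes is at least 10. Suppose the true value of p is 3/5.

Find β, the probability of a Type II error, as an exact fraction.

44753744/48828125

A Type II error is failing to reject when Ha holds: with p = 3/5, β = P(S ≤ 9).
Equivalently, β = 1 − P(S ≥ 10) = 44753744/48828125.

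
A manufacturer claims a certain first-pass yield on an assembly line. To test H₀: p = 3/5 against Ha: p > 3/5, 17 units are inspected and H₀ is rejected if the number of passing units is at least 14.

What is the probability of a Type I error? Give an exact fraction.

7083577089/152587890625

Under H₀, X ~ Binomial(17, 3/5), and α = P(X ≥ 14).
P(X ≥ 14) = Σ_{j=14}^{17} C(17,j)·(3/5)^j·(2/5)^{17-j} = 7083577089/152587890625.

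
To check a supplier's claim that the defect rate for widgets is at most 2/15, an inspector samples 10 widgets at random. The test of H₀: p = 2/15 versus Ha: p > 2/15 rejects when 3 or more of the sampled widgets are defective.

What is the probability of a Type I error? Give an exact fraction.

26623460512/192216796875

α = P(reject H₀ | H₀ true) = P(X ≥ 3 | p = 2/15), X ~ Binomial(10, 2/15).
Via the complement, α = 1 − Σ_{j=0}^{2} C(10,j)(2/15)^j(13/15)^{10-j} = 26623460512/192216796875.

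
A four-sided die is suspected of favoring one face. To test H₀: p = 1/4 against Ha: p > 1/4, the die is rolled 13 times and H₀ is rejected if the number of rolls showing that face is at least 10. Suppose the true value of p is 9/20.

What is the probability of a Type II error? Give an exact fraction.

501584974994213/512000000000000

A Type II error is failing to reject when Ha holds: with p = 9/20, β = P(S ≤ 9).
Adding the binomial probabilities P(S=0)+…+P(S=9) at p = 9/20 gives 501584974994213/512000000000000.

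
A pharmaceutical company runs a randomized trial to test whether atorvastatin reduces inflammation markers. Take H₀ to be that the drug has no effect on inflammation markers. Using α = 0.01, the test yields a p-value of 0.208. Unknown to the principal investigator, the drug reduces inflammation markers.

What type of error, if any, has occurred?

Type II error

Since p = 0.208 ≥ α = 0.01, H₀ is not rejected.
H₀ is false (actually the drug reduces inflammation markers).
Failing to reject a false H₀ is a Type II error.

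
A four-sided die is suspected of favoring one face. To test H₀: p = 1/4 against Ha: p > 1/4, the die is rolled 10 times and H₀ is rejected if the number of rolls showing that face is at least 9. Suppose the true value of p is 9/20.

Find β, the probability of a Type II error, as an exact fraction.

10193896961809/10240000000000

A Type II error is failing to reject when Ha holds: with p = 9/20, β = P(X ≤ 8).
Summing C(10,j)·(9/20)^j·(11/20)^{10-j} for j = 0..8 gives 10193896961809/10240000000000.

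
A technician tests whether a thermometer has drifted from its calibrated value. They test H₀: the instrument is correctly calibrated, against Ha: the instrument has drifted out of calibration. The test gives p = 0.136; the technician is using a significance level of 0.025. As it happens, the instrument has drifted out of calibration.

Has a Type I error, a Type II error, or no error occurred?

Type II error

Since p = 0.136 ≥ α = 0.025, H₀ is not rejected.
H₀ is false (actually the instrument has drifted out of calibration).
Failing to reject a false H₀ is a Type II error.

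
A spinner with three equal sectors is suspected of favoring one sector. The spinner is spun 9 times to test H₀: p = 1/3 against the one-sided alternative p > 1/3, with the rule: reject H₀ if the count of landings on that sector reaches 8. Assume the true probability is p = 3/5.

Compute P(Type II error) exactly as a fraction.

1815344/1953125

A Type II error is failing to reject when Ha holds: with p = 3/5, β = P(K ≤ 7).
Equivalently, β = 1 − P(K ≥ 8) = 1815344/1953125.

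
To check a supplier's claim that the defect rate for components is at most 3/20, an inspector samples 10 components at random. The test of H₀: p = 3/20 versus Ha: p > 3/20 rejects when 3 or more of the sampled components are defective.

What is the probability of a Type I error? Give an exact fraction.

460297010259/2560000000000

Under H₀, Y ~ Binomial(10, 3/20); the Type I error rate is P(Y ≥ 3).
Computing the lower-tail complement: 1 − 2099702989741/2560000000000 = 460297010259/2560000000000.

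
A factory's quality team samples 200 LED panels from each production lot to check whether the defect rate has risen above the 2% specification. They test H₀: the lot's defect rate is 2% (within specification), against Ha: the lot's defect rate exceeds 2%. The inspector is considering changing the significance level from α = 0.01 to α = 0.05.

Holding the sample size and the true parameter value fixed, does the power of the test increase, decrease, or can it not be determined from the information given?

A larger α widens the rejection region, so when the alternative is true more outcomes lead to rejection — failing to reject becomes less likely.
Since power = 1 − β and β decreases, power increases.

It increases.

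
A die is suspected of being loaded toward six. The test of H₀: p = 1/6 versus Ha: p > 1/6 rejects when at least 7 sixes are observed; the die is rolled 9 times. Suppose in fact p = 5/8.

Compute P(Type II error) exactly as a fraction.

24101307/33554432

β = P(fail to reject H₀ | Ha true) = P(Y ≤ 6 | p = 5/8), Y ~ Binomial(9, 5/8).
Equivalently, β = 1 − P(Y ≥ 7) = 24101307/33554432.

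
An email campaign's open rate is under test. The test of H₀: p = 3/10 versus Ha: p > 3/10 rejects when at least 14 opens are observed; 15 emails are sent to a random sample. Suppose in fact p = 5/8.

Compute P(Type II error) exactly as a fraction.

β = P(fail to reject H₀ | Ha true) = P(S ≤ 13 | p = 5/8), S ~ Binomial(15, 5/8).
Summing C(15,j)·(5/8)^j·(3/8)^{15-j} for j = 0..13 gives 17439598153791/17592186044416.

17439598153791/17592186044416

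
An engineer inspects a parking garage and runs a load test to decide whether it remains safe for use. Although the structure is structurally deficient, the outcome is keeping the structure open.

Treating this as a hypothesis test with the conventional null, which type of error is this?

The null hypothesis here is that the structure meets the required load capacity (safe).
'Keeping the structure open' corresponds to failing to reject H₀.
H₀ was not rejected but H₀ is false — a Type II error (false negative).

Type II error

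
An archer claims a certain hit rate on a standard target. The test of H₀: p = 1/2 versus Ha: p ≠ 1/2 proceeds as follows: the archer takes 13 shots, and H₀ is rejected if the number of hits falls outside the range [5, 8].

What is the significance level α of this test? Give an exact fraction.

1093/4096

Under H₀, Y ~ Binomial(13, 1/2); α is the probability of landing in either tail, P(Y ≤ 4) + P(Y ≥ 9).
Each tail has probability (1 + 13 + 78 + 286 + 715)/8192; doubling gives α = 2186/8192 = 1093/4096.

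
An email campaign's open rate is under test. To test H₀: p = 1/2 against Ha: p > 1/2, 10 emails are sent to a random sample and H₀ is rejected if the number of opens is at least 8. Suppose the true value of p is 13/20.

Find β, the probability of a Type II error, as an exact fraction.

1890285078059/2560000000000

A Type II error is failing to reject when Ha holds: with p = 13/20, β = P(K ≤ 7).
Equivalently, β = 1 − P(K ≥ 8) = 1890285078059/2560000000000.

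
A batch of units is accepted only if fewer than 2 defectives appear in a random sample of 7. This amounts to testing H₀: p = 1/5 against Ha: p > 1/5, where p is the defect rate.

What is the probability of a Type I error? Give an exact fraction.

α = P(reject H₀ | H₀ true) = P(X ≥ 2 | p = 1/5), X ~ Binomial(7, 1/5).
Computing the lower-tail complement: 1 − 45056/78125 = 33069/78125.

33069/78125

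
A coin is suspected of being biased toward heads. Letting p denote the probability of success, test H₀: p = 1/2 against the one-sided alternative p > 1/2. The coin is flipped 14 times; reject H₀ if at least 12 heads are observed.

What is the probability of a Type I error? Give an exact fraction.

53/8192

α = P(reject H₀ | H₀ true) = P(Y ≥ 12 | p = 1/2), with Y ~ Binomial(14, 1/2).
P(Y ≥ 12) = [C(14,12) + C(14,13) + C(14,14)] / 2^14 = (91 + 14 + 1) / 16384 = 106/16384 = 53/8192.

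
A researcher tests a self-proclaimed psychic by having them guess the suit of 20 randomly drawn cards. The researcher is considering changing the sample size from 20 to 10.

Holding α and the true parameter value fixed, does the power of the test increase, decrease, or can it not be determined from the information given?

It decreases.

With less data the test statistic is noisier; under Ha, more outcomes land inside the acceptance region.
Since power = 1 − β and β increases, power decreases.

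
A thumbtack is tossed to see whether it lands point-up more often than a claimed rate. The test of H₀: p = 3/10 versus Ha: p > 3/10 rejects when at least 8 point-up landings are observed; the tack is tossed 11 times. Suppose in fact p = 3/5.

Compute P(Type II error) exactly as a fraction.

6872224/9765625

β = P(fail to reject H₀ | Ha true) = P(X ≤ 7 | p = 3/5), X ~ Binomial(11, 3/5).
Adding the binomial probabilities P(X=0)+…+P(X=7) at p = 3/5 gives 6872224/9765625.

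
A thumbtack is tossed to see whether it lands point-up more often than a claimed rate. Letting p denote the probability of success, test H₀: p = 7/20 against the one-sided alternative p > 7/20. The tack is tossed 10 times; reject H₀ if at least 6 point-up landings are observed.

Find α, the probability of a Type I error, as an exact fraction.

486062490487/5120000000000

The Type I error probability is α = P(X ≥ 6) computed under H₀, where X ~ Binomial(10, 7/20).
Adding the binomial terms for j = 6 through 10 with p = 7/20 yields 486062490487/5120000000000.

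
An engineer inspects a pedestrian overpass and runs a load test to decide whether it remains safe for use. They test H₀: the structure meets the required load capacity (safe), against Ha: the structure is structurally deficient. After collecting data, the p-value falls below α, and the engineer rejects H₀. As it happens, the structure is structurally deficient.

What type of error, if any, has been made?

No error (correct decision).

The test rejected a false H₀ — the decision matches the true state.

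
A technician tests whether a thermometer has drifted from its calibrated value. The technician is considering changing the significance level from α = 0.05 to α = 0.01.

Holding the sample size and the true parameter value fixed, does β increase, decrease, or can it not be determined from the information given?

It increases.

Tightening α shrinks the rejection region. When Ha holds, fewer sample outcomes clear the stricter threshold, so more fall in the acceptance region.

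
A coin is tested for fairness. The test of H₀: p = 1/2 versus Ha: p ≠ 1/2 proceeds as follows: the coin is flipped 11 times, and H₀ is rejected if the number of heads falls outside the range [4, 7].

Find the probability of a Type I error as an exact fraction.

29/128

α = P(X ≤ 3 or X ≥ 8 | p = 1/2), X ~ Binomial(11, 1/2).
Each tail has probability (1 + 11 + 55 + 165)/2048; doubling gives α = 464/2048 = 29/128.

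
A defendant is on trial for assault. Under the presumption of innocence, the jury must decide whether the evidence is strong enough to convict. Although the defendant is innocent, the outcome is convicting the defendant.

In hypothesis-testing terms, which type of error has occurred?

Type I error

The null hypothesis here is that the defendant is innocent.
'Convicting the defendant' corresponds to rejecting H₀.
H₀ was rejected but H₀ is true — a Type I error (false positive).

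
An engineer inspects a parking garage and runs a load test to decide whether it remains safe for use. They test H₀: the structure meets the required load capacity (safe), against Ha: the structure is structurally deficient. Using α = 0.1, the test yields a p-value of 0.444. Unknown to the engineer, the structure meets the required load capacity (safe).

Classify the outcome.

Neither — the decision is correct.

Since p = 0.444 ≥ α = 0.1, H₀ is not rejected.
H₀ is true (actually the structure meets the required load capacity (safe)).
The decision matches the true state — no error.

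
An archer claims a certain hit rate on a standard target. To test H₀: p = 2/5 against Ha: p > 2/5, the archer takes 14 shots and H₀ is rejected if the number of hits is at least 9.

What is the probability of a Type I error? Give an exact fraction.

The Type I error probability is α = P(K ≥ 9) computed under H₀, where K ~ Binomial(14, 2/5).
Summing C(14,j)(2/5)^j(3/5)^{14−j} for j = 9,…,14 gives 355950592/6103515625.

355950592/6103515625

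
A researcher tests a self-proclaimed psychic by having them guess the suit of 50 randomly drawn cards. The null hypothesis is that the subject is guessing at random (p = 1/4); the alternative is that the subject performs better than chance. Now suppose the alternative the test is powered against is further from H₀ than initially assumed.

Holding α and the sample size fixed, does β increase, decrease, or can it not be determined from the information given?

It decreases.

A larger true effect moves the Ha sampling distribution further from the H₀ critical value, making rejection more likely when Ha is true.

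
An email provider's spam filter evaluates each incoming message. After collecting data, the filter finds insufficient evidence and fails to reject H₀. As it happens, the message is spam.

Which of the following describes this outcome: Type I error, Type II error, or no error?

Type II error

The conventional null hypothesis here is that the message is legitimate (not spam).
H₀ was not rejected, but H₀ is actually false.
Failing to reject a false null hypothesis is a Type II error (false negative).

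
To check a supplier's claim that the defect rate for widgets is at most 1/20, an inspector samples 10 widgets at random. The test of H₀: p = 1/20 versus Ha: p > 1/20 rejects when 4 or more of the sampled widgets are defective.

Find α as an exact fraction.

α = P(reject H₀ | H₀ true) = P(S ≥ 4 | p = 1/20), S ~ Binomial(10, 1/20).
Computing the lower-tail complement: 1 − 2557367045279/2560000000000 = 2632954721/2560000000000.

2632954721/2560000000000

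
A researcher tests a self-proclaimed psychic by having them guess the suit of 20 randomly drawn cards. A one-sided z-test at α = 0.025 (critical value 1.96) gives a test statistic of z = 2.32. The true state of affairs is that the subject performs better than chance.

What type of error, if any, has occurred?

The conventional null hypothesis is that the subject is guessing at random (p = 1/4).
Since z = 2.32 > z* = 1.96, H₀ is rejected.
H₀ is false (actually the subject performs better than chance).
The decision matches the true state — no error.

No error — this is a correct decision.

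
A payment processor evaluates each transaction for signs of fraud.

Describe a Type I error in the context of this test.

With the conventional null hypothesis that the transaction is legitimate:
A Type I error is rejecting H₀ when H₀ is true.
Here that means blocking the transaction and freezing the card when actually the transaction is legitimate.

A Type I error would mean concluding that the transaction is fraudulent when in fact the transaction is legitimate.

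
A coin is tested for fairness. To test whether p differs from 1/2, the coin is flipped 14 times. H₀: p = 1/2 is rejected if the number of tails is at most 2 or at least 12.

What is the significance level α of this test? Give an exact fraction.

The significance level is the null-hypothesis probability of the rejection region {≤2} ∪ {≥12}.
The two tails are symmetric, so α = 2·(1 + 14 + 91)/2^14 = 212/16384 = 53/4096.

53/4096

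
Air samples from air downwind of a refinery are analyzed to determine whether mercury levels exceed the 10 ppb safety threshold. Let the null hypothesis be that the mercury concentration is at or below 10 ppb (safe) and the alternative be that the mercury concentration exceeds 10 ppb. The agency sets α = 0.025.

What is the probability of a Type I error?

0.025

The significance level α is, by definition, the probability of a Type I error — P(reject H₀ | H₀ true).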